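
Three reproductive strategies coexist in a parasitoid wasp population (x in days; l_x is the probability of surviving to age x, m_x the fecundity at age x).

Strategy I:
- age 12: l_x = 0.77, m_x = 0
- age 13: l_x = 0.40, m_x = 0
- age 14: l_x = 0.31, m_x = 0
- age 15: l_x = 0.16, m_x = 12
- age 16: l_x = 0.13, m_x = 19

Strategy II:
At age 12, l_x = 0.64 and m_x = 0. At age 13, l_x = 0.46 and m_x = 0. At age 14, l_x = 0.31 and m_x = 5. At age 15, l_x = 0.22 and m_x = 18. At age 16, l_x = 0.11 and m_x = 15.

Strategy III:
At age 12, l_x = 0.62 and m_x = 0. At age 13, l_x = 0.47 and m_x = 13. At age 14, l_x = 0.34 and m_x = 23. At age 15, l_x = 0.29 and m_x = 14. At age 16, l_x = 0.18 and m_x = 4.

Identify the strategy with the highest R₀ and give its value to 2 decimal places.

Strategy I: R₀ = 0.77×0 + 0.40×0 + 0.31×0 + 0.16×12 + 0.13×19 = 4.3900
Strategy II: R₀ = 0.64×0 + 0.46×0 + 0.31×5 + 0.22×18 + 0.11×15 = 7.1600
Strategy III: R₀ = 0.62×0 + 0.47×13 + 0.34×23 + 0.29×14 + 0.18×4 = 18.7100
Highest R₀: strategy III with 18.7100.

18.71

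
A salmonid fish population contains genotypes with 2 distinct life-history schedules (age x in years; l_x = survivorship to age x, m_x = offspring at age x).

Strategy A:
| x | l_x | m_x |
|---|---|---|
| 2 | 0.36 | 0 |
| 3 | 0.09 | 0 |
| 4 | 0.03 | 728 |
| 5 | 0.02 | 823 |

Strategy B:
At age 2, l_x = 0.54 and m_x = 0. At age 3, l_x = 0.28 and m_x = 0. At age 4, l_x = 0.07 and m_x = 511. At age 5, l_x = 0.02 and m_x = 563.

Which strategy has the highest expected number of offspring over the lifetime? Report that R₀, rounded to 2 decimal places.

47.03

Strategy A: R₀ = 0.36×0 + 0.09×0 + 0.03×728 + 0.02×823 = 38.3000
Strategy B: R₀ = 0.54×0 + 0.28×0 + 0.07×511 + 0.02×563 = 47.0300
Highest R₀: strategy B with 47.0300.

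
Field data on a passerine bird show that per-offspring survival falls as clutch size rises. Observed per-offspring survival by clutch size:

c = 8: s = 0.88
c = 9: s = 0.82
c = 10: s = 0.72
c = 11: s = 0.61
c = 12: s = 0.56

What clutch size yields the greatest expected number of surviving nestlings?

Expected surviving nestlings = c × s(c):
  c=8: 8 × 0.88 = 7.040
  c=9: 9 × 0.82 = 7.380
  c=10: 10 × 0.72 = 7.200
  c=11: 11 × 0.61 = 6.710
  c=12: 12 × 0.56 = 6.720
Maximum at c = 9 (7.380 surviving nestlings).

9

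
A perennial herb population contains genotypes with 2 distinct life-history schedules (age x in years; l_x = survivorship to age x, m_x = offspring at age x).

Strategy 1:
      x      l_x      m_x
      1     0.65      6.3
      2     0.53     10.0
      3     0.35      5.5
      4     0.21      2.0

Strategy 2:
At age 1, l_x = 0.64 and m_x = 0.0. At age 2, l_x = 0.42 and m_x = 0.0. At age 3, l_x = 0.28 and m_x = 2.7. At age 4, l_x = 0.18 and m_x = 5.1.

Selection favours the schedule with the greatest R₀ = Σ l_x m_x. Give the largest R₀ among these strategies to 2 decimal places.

11.74

Strategy 1: R₀ = 0.65×6.3 + 0.53×10.0 + 0.35×5.5 + 0.21×2.0 = 11.7400
Strategy 2: R₀ = 0.64×0.0 + 0.42×0.0 + 0.28×2.7 + 0.18×5.1 = 1.6740
Highest R₀: strategy 1 with 11.7400.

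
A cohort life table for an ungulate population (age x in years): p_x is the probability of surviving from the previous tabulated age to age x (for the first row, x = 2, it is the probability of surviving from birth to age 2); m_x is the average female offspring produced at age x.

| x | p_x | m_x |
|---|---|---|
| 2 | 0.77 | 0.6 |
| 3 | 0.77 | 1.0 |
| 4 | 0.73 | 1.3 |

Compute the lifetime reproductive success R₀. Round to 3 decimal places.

Survivorship from birth: l_x = p_2·p_3·…·p_x.
  l_2 = 0.77000
  l_3 = 0.59290
  l_4 = 0.43282
R₀ = Σ l_x m_x:
  age 2: 0.77000 × 0.6 = 0.4620
  age 3: 0.59290 × 1.0 = 0.5929
  age 4: 0.43282 × 1.3 = 0.5627
R₀ = 0.4620 + 0.5929 + 0.5627 = 1.6176

1.618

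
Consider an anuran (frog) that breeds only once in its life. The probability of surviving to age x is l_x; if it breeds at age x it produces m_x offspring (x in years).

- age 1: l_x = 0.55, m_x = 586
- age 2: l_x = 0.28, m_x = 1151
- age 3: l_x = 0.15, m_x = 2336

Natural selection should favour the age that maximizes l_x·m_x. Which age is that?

3

Expected offspring if breeding at age x = l_x × m_x:
  age 1: 0.55 × 586 = 322.300
  age 2: 0.28 × 1151 = 322.280
  age 3: 0.15 × 2336 = 350.400
Maximum at age 3 (350.400).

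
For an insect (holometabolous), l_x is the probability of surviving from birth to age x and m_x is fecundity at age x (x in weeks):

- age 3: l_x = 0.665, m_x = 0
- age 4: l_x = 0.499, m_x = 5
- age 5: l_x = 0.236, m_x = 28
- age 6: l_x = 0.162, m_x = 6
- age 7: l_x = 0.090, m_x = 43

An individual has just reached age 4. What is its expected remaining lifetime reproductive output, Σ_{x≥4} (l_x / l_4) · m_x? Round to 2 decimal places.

l_4 = 0.499. Conditional survival from age 4 to x is l_x / l_4.
  x=4: (0.499/0.499) × 5 = 5.0000
  x=5: (0.236/0.499) × 28 = 13.2425
  x=6: (0.162/0.499) × 6 = 1.9479
  x=7: (0.090/0.499) × 43 = 7.7555
Sum = 5.0000 + 13.2425 + 1.9479 + 7.7555 = 27.9459

27.95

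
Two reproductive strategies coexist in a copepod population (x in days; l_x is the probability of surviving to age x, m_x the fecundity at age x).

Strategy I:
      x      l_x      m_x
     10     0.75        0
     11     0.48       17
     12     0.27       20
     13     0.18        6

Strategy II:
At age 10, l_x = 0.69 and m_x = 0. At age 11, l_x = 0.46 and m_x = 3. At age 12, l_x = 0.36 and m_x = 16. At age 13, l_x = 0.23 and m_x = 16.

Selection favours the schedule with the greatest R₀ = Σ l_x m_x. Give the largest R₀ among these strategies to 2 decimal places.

Strategy I: R₀ = 0.75×0 + 0.48×17 + 0.27×20 + 0.18×6 = 14.6400
Strategy II: R₀ = 0.69×0 + 0.46×3 + 0.36×16 + 0.23×16 = 10.8200
Highest R₀: strategy I with 14.6400.

14.64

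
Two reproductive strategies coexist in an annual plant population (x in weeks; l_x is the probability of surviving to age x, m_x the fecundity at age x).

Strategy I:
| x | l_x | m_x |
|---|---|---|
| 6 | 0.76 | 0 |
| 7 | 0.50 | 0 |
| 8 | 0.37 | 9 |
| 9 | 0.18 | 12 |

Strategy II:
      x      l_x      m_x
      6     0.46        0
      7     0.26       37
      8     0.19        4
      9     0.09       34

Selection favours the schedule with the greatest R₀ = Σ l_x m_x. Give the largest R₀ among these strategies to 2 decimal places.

13.44

Strategy I: R₀ = 0.76×0 + 0.50×0 + 0.37×9 + 0.18×12 = 5.4900
Strategy II: R₀ = 0.46×0 + 0.26×37 + 0.19×4 + 0.09×34 = 13.4400
Highest R₀: strategy II with 13.4400.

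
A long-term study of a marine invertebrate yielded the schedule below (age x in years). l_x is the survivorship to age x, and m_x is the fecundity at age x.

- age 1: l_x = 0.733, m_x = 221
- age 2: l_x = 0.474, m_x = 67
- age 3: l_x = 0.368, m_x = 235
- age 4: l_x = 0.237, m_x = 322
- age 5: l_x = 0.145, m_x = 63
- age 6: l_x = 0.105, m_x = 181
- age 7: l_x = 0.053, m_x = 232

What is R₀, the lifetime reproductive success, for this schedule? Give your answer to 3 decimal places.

396.981

R₀ = Σ l_x m_x:
  age 1: 0.733 × 221 = 161.9930
  age 2: 0.474 × 67 = 31.7580
  age 3: 0.368 × 235 = 86.4800
  age 4: 0.237 × 322 = 76.3140
  age 5: 0.145 × 63 = 9.1350
  age 6: 0.105 × 181 = 19.0050
  age 7: 0.053 × 232 = 12.2960
R₀ = 161.9930 + 31.7580 + 86.4800 + 76.3140 + 9.1350 + 19.0050 + 12.2960 = 396.9810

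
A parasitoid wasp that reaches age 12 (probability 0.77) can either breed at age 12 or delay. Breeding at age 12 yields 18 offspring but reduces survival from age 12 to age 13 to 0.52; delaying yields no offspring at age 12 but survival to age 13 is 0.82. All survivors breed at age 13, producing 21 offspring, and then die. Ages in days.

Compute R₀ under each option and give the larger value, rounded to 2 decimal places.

22.27

breed at age 12: R₀ = 0.77 × (18 + 0.52 × 21) = 0.77 × 28.9200 = 22.2684
delay to age 13: R₀ = 0.77 × (0.82 × 21) = 0.77 × 17.2200 = 13.2594
Higher: breed at age 12 (22.2684).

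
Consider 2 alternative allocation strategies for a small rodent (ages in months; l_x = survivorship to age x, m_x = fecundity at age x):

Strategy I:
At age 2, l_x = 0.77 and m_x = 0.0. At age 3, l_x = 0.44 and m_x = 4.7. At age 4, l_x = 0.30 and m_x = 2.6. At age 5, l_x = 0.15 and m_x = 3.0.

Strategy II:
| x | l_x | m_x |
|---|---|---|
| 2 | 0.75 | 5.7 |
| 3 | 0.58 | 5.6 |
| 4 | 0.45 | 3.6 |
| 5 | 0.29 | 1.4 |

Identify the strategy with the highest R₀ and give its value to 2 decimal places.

Strategy I: R₀ = 0.77×0.0 + 0.44×4.7 + 0.30×2.6 + 0.15×3.0 = 3.2980
Strategy II: R₀ = 0.75×5.7 + 0.58×5.6 + 0.45×3.6 + 0.29×1.4 = 9.5490
Highest R₀: strategy II with 9.5490.

9.55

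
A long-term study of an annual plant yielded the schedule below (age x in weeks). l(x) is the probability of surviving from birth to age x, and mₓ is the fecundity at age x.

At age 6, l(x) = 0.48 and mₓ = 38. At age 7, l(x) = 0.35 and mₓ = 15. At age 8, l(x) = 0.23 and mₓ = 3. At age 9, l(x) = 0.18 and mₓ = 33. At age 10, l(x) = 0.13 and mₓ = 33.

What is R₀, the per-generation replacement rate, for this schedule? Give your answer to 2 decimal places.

34.41

R₀ = Σ l(x) mₓ:
  age 6: 0.48 × 38 = 18.2400
  age 7: 0.35 × 15 = 5.2500
  age 8: 0.23 × 3 = 0.6900
  age 9: 0.18 × 33 = 5.9400
  age 10: 0.13 × 33 = 4.2900
R₀ = 18.2400 + 5.2500 + 0.6900 + 5.9400 + 4.2900 = 34.4100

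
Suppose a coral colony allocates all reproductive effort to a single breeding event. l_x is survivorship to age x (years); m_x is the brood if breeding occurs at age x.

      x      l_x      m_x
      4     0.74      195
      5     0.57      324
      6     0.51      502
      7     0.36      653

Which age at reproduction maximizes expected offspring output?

Expected offspring if breeding at age x = l_x × m_x:
  age 4: 0.74 × 195 = 144.300
  age 5: 0.57 × 324 = 184.680
  age 6: 0.51 × 502 = 256.020
  age 7: 0.36 × 653 = 235.080
Maximum at age 6 (256.020).

6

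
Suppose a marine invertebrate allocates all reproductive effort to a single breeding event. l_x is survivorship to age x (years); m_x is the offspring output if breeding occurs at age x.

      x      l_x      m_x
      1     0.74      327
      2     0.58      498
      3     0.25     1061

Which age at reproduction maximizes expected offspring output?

2

Expected offspring if breeding at age x = l_x × m_x:
  age 1: 0.74 × 327 = 241.980
  age 2: 0.58 × 498 = 288.840
  age 3: 0.25 × 1061 = 265.250
Maximum at age 2 (288.840).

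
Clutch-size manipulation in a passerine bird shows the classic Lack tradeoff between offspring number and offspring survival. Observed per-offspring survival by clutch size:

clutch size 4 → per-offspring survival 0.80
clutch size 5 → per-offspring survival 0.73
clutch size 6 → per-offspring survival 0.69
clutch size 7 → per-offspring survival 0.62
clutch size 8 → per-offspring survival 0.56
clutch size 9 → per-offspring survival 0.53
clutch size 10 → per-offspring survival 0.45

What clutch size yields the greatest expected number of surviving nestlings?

9

Expected surviving nestlings = c × s(c):
  c=4: 4 × 0.80 = 3.200
  c=5: 5 × 0.73 = 3.650
  c=6: 6 × 0.69 = 4.140
  c=7: 7 × 0.62 = 4.340
  c=8: 8 × 0.56 = 4.480
  c=9: 9 × 0.53 = 4.770
  c=10: 10 × 0.45 = 4.500
Maximum at c = 9 (4.770 surviving nestlings).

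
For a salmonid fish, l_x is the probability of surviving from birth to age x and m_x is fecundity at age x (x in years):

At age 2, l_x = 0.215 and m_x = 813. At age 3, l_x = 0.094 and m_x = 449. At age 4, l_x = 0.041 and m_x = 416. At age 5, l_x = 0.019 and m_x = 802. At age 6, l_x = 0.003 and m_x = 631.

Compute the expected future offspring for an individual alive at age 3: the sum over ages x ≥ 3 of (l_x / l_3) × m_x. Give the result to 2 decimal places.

l_3 = 0.094. Conditional survival from age 3 to x is l_x / l_3.
  x=3: (0.094/0.094) × 449 = 449.0000
  x=4: (0.041/0.094) × 416 = 181.4468
  x=5: (0.019/0.094) × 802 = 162.1064
  x=6: (0.003/0.094) × 631 = 20.1383
Sum = 449.0000 + 181.4468 + 162.1064 + 20.1383 = 812.6915

812.69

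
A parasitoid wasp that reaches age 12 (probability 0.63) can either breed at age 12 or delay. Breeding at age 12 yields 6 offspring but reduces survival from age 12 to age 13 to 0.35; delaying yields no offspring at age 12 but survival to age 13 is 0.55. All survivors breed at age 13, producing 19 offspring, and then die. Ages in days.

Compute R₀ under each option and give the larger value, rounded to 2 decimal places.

7.97

breed at age 12: R₀ = 0.63 × (6 + 0.35 × 19) = 0.63 × 12.6500 = 7.9695
delay to age 13: R₀ = 0.63 × (0.55 × 19) = 0.63 × 10.4500 = 6.5835
Higher: breed at age 12 (7.9695).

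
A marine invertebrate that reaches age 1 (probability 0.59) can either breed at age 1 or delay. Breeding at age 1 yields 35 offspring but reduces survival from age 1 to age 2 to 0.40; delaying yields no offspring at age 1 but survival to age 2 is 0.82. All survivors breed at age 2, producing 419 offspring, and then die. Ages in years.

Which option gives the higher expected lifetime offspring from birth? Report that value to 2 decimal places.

202.71

breed at age 1: R₀ = 0.59 × (35 + 0.40 × 419) = 0.59 × 202.6000 = 119.5340
delay to age 2: R₀ = 0.59 × (0.82 × 419) = 0.59 × 343.5800 = 202.7122
Higher: delay to age 2 (202.7122).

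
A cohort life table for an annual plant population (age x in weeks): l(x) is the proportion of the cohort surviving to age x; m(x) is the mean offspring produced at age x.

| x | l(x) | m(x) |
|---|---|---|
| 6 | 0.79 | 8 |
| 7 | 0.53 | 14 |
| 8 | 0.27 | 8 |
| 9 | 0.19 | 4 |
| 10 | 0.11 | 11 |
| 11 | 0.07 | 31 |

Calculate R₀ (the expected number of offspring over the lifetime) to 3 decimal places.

R₀ = Σ l(x) m(x):
  age 6: 0.79 × 8 = 6.3200
  age 7: 0.53 × 14 = 7.4200
  age 8: 0.27 × 8 = 2.1600
  age 9: 0.19 × 4 = 0.7600
  age 10: 0.11 × 11 = 1.2100
  age 11: 0.07 × 31 = 2.1700
R₀ = 6.3200 + 7.4200 + 2.1600 + 0.7600 + 1.2100 + 2.1700 = 20.0400

20.040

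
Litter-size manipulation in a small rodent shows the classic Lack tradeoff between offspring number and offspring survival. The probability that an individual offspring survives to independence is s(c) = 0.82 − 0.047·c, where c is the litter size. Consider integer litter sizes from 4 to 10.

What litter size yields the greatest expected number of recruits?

9

Expected recruits = c × s(c):
  c=4: 4 × 0.632 = 2.528
  c=5: 5 × 0.585 = 2.925
  c=6: 6 × 0.538 = 3.228
  c=7: 7 × 0.491 = 3.437
  c=8: 8 × 0.444 = 3.552
  c=9: 9 × 0.397 = 3.573
  c=10: 10 × 0.350 = 3.500
Maximum at c = 9 (3.573 recruits).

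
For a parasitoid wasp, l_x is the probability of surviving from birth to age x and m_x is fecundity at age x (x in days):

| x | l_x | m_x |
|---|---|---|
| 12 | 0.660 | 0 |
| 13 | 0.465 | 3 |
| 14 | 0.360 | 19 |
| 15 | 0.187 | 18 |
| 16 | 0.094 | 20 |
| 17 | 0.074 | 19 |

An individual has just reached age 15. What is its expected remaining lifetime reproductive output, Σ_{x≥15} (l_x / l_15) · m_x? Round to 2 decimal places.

35.57

l_15 = 0.187. Conditional survival from age 15 to x is l_x / l_15.
  x=15: (0.187/0.187) × 18 = 18.0000
  x=16: (0.094/0.187) × 20 = 10.0535
  x=17: (0.074/0.187) × 19 = 7.5187
Sum = 18.0000 + 10.0535 + 7.5187 = 35.5722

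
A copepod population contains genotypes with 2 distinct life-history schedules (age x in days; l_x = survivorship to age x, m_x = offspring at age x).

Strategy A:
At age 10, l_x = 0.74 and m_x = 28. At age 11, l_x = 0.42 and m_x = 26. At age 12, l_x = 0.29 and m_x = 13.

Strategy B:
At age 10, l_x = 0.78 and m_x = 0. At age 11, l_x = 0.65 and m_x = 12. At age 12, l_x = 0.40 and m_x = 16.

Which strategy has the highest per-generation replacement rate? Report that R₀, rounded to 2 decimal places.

Strategy A: R₀ = 0.74×28 + 0.42×26 + 0.29×13 = 35.4100
Strategy B: R₀ = 0.78×0 + 0.65×12 + 0.40×16 = 14.2000
Highest R₀: strategy A with 35.4100.

35.41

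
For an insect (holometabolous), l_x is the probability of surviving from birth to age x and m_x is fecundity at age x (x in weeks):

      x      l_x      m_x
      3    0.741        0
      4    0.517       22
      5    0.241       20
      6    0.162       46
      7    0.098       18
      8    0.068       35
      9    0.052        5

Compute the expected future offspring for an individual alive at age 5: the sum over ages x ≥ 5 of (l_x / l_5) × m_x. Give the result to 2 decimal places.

69.20

l_5 = 0.241. Conditional survival from age 5 to x is l_x / l_5.
  x=5: (0.241/0.241) × 20 = 20.0000
  x=6: (0.162/0.241) × 46 = 30.9212
  x=7: (0.098/0.241) × 18 = 7.3195
  x=8: (0.068/0.241) × 35 = 9.8755
  x=9: (0.052/0.241) × 5 = 1.0788
Sum = 20.0000 + 30.9212 + 7.3195 + 9.8755 + 1.0788 = 69.1950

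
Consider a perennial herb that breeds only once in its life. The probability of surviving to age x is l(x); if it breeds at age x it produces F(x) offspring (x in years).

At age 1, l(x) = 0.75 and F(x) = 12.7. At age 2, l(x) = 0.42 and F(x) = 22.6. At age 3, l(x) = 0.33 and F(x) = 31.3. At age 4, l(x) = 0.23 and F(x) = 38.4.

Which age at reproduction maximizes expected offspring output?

Expected offspring if breeding at age x = l(x) × F(x):
  age 1: 0.75 × 12.7 = 9.525
  age 2: 0.42 × 22.6 = 9.492
  age 3: 0.33 × 31.3 = 10.329
  age 4: 0.23 × 38.4 = 8.832
Maximum at age 3 (10.329).

3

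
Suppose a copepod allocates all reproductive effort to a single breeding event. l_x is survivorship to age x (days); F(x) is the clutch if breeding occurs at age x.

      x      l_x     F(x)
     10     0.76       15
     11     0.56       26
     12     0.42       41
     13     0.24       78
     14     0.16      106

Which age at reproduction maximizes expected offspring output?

Expected offspring if breeding at age x = l_x × F(x):
  age 10: 0.76 × 15 = 11.400
  age 11: 0.56 × 26 = 14.560
  age 12: 0.42 × 41 = 17.220
  age 13: 0.24 × 78 = 18.720
  age 14: 0.16 × 106 = 16.960
Maximum at age 13 (18.720).

13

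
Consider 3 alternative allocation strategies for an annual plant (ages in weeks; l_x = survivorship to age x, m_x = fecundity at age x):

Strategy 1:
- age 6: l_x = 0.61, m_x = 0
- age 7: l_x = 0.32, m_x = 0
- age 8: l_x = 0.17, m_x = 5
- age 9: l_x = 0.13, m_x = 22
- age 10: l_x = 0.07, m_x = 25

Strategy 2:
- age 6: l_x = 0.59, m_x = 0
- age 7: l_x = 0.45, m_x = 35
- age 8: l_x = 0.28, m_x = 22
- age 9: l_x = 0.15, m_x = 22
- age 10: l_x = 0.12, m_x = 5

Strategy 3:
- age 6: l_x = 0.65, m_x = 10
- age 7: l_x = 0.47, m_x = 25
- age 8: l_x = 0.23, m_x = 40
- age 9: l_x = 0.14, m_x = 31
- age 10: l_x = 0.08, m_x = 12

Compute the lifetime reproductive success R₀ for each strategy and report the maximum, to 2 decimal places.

Strategy 1: R₀ = 0.61×0 + 0.32×0 + 0.17×5 + 0.13×22 + 0.07×25 = 5.4600
Strategy 2: R₀ = 0.59×0 + 0.45×35 + 0.28×22 + 0.15×22 + 0.12×5 = 25.8100
Strategy 3: R₀ = 0.65×10 + 0.47×25 + 0.23×40 + 0.14×31 + 0.08×12 = 32.7500
Highest R₀: strategy 3 with 32.7500.

32.75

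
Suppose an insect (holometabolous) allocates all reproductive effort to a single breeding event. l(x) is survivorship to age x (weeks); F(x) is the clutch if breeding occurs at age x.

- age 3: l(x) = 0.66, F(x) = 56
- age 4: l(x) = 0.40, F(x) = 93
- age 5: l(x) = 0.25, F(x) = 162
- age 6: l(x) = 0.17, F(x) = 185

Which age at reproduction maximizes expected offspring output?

Expected offspring if breeding at age x = l(x) × F(x):
  age 3: 0.66 × 56 = 36.960
  age 4: 0.40 × 93 = 37.200
  age 5: 0.25 × 162 = 40.500
  age 6: 0.17 × 185 = 31.450
Maximum at age 5 (40.500).

5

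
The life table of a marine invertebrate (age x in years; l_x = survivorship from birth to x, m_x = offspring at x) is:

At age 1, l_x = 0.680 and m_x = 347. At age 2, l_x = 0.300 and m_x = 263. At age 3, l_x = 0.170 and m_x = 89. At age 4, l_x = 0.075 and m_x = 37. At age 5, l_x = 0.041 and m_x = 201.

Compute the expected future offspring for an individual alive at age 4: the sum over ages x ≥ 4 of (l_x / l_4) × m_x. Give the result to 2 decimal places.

l_4 = 0.075. Conditional survival from age 4 to x is l_x / l_4.
  x=4: (0.075/0.075) × 37 = 37.0000
  x=5: (0.041/0.075) × 201 = 109.8800
Sum = 37.0000 + 109.8800 = 146.8800

146.88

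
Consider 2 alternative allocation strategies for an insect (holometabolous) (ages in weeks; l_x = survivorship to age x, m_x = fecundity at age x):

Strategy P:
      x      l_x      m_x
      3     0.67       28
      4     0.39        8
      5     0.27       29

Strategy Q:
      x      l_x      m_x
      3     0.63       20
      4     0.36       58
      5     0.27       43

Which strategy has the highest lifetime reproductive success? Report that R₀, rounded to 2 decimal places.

Strategy P: R₀ = 0.67×28 + 0.39×8 + 0.27×29 = 29.7100
Strategy Q: R₀ = 0.63×20 + 0.36×58 + 0.27×43 = 45.0900
Highest R₀: strategy Q with 45.0900.

45.09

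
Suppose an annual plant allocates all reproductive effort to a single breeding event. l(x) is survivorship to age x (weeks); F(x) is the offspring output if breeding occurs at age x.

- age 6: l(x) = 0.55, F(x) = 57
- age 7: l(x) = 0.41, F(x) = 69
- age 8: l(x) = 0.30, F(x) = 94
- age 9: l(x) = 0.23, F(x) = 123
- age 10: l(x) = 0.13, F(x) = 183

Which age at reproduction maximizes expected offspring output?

6

Expected offspring if breeding at age x = l(x) × F(x):
  age 6: 0.55 × 57 = 31.350
  age 7: 0.41 × 69 = 28.290
  age 8: 0.30 × 94 = 28.200
  age 9: 0.23 × 123 = 28.290
  age 10: 0.13 × 183 = 23.790
Maximum at age 6 (31.350).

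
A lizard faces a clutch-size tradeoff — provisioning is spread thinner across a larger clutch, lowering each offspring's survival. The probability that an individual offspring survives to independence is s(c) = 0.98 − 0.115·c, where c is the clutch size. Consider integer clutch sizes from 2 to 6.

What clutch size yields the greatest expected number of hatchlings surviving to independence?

4

Expected hatchlings surviving to independence = c × s(c):
  c=2: 2 × 0.750 = 1.500
  c=3: 3 × 0.635 = 1.905
  c=4: 4 × 0.520 = 2.080
  c=5: 5 × 0.405 = 2.025
  c=6: 6 × 0.290 = 1.740
Maximum at c = 4 (2.080 hatchlings surviving to independence).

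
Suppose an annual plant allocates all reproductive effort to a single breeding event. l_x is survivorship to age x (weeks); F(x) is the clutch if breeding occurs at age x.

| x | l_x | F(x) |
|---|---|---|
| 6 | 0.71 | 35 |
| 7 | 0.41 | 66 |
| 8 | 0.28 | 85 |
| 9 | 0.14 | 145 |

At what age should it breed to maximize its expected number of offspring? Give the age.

7

Expected offspring if breeding at age x = l_x × F(x):
  age 6: 0.71 × 35 = 24.850
  age 7: 0.41 × 66 = 27.060
  age 8: 0.28 × 85 = 23.800
  age 9: 0.14 × 145 = 20.300
Maximum at age 7 (27.060).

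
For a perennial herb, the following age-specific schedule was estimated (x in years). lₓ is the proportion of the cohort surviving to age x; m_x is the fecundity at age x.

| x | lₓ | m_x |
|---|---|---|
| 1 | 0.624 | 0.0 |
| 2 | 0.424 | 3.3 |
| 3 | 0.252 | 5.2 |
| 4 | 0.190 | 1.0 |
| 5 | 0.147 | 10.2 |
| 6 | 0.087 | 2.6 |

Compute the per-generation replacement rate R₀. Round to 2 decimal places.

R₀ = Σ lₓ m_x:
  age 1: 0.624 × 0.0 = 0.0000
  age 2: 0.424 × 3.3 = 1.3992
  age 3: 0.252 × 5.2 = 1.3104
  age 4: 0.190 × 1.0 = 0.1900
  age 5: 0.147 × 10.2 = 1.4994
  age 6: 0.087 × 2.6 = 0.2262
R₀ = 0.0000 + 1.3992 + 1.3104 + 0.1900 + 1.4994 + 0.2262 = 4.6252

4.63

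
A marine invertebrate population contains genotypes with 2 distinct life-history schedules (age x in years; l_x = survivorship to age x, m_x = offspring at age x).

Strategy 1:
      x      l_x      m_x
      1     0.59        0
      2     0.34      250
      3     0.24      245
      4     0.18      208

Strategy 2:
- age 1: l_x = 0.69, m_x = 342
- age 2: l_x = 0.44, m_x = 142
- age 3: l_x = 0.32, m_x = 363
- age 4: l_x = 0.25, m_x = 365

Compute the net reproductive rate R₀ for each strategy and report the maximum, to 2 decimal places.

Strategy 1: R₀ = 0.59×0 + 0.34×250 + 0.24×245 + 0.18×208 = 181.2400
Strategy 2: R₀ = 0.69×342 + 0.44×142 + 0.32×363 + 0.25×365 = 505.8700
Highest R₀: strategy 2 with 505.8700.

505.87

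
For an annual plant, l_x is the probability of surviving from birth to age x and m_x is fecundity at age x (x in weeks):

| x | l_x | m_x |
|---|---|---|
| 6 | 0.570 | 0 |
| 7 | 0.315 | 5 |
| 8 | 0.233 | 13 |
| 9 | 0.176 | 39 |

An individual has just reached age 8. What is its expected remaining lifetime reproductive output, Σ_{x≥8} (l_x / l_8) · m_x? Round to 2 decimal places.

l_8 = 0.233. Conditional survival from age 8 to x is l_x / l_8.
  x=8: (0.233/0.233) × 13 = 13.0000
  x=9: (0.176/0.233) × 39 = 29.4592
Sum = 13.0000 + 29.4592 = 42.4592

42.46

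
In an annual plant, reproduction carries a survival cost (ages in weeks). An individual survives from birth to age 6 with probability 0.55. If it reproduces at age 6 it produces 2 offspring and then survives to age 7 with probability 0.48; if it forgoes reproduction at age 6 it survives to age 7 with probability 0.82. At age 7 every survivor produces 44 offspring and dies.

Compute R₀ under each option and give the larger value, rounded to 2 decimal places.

breed at age 6: R₀ = 0.55 × (2 + 0.48 × 44) = 0.55 × 23.1200 = 12.7160
delay to age 7: R₀ = 0.55 × (0.82 × 44) = 0.55 × 36.0800 = 19.8440
Higher: delay to age 7 (19.8440).

19.84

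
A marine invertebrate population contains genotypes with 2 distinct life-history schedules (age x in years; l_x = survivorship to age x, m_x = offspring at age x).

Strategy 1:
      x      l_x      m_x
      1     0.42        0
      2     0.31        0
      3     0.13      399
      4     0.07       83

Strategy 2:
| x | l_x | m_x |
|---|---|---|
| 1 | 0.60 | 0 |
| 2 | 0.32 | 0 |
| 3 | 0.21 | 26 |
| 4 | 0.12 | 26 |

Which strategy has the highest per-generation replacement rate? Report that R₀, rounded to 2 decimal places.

Strategy 1: R₀ = 0.42×0 + 0.31×0 + 0.13×399 + 0.07×83 = 57.6800
Strategy 2: R₀ = 0.60×0 + 0.32×0 + 0.21×26 + 0.12×26 = 8.5800
Highest R₀: strategy 1 with 57.6800.

57.68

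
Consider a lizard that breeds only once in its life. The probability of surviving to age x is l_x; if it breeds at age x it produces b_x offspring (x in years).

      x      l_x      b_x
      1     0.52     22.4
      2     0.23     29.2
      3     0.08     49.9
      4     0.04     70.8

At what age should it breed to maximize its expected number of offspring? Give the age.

1

Expected offspring if breeding at age x = l_x × b_x:
  age 1: 0.52 × 22.4 = 11.648
  age 2: 0.23 × 29.2 = 6.716
  age 3: 0.08 × 49.9 = 3.992
  age 4: 0.04 × 70.8 = 2.832
Maximum at age 1 (11.648).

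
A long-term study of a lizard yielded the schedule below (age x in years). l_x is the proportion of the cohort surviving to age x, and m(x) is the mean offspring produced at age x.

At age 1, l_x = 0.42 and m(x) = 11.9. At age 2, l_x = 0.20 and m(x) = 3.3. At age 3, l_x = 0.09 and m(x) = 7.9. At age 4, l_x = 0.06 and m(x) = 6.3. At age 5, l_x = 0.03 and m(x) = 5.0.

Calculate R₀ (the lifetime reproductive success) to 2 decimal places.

6.90

R₀ = Σ l_x m(x):
  age 1: 0.42 × 11.9 = 4.9980
  age 2: 0.20 × 3.3 = 0.6600
  age 3: 0.09 × 7.9 = 0.7110
  age 4: 0.06 × 6.3 = 0.3780
  age 5: 0.03 × 5.0 = 0.1500
R₀ = 4.9980 + 0.6600 + 0.7110 + 0.3780 + 0.1500 = 6.8970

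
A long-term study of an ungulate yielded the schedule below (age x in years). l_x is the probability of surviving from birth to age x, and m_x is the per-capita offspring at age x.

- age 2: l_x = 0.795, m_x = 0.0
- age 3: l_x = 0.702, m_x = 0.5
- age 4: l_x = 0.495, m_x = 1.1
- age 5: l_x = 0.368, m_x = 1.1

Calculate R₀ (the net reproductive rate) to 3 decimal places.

R₀ = Σ l_x m_x:
  age 2: 0.795 × 0.0 = 0.0000
  age 3: 0.702 × 0.5 = 0.3510
  age 4: 0.495 × 1.1 = 0.5445
  age 5: 0.368 × 1.1 = 0.4048
R₀ = 0.0000 + 0.3510 + 0.5445 + 0.4048 = 1.3003

1.300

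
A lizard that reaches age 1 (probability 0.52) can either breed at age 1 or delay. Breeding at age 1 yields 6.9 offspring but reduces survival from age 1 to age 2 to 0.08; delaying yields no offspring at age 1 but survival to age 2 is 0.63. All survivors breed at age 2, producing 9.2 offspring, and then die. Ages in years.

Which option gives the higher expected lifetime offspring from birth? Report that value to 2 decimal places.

3.97

breed at age 1: R₀ = 0.52 × (6.9 + 0.08 × 9.2) = 0.52 × 7.6360 = 3.9707
delay to age 2: R₀ = 0.52 × (0.63 × 9.2) = 0.52 × 5.7960 = 3.0139
Higher: breed at age 1 (3.9707).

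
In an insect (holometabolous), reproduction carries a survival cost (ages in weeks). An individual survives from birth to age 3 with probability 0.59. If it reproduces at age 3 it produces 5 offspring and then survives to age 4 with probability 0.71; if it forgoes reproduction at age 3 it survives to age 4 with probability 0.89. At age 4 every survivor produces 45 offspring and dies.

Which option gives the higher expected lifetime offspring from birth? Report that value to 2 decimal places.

breed at age 3: R₀ = 0.59 × (5 + 0.71 × 45) = 0.59 × 36.9500 = 21.8005
delay to age 4: R₀ = 0.59 × (0.89 × 45) = 0.59 × 40.0500 = 23.6295
Higher: delay to age 4 (23.6295).

23.63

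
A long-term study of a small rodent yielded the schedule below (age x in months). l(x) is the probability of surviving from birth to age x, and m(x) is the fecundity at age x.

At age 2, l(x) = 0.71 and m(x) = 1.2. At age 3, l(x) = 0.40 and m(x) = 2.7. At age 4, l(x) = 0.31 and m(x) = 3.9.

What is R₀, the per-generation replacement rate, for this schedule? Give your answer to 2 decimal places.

3.14

R₀ = Σ l(x) m(x):
  age 2: 0.71 × 1.2 = 0.8520
  age 3: 0.40 × 2.7 = 1.0800
  age 4: 0.31 × 3.9 = 1.2090
R₀ = 0.8520 + 1.0800 + 1.2090 = 3.1410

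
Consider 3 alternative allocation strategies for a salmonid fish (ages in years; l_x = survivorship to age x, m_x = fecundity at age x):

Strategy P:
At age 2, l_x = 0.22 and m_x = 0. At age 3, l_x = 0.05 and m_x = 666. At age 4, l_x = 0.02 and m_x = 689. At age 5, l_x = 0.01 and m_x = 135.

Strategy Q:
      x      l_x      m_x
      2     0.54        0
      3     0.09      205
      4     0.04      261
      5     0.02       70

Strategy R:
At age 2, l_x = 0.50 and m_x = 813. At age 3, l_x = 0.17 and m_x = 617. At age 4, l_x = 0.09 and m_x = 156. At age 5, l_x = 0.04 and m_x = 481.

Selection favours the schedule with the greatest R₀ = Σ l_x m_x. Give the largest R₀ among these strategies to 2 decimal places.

544.67

Strategy P: R₀ = 0.22×0 + 0.05×666 + 0.02×689 + 0.01×135 = 48.4300
Strategy Q: R₀ = 0.54×0 + 0.09×205 + 0.04×261 + 0.02×70 = 30.2900
Strategy R: R₀ = 0.50×813 + 0.17×617 + 0.09×156 + 0.04×481 = 544.6700
Highest R₀: strategy R with 544.6700.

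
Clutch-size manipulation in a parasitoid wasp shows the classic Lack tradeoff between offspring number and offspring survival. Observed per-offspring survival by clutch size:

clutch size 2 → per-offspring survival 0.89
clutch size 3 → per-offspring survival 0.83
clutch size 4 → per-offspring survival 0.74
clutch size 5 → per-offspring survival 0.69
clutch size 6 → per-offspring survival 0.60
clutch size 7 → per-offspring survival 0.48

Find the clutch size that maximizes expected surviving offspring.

Expected surviving offspring = c × s(c):
  c=2: 2 × 0.89 = 1.780
  c=3: 3 × 0.83 = 2.490
  c=4: 4 × 0.74 = 2.960
  c=5: 5 × 0.69 = 3.450
  c=6: 6 × 0.60 = 3.600
  c=7: 7 × 0.48 = 3.360
Maximum at c = 6 (3.600 surviving offspring).

6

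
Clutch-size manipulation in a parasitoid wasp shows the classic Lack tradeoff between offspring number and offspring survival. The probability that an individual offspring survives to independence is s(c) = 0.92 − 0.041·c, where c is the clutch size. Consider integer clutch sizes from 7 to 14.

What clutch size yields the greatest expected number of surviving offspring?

Expected surviving offspring = c × s(c):
  c=7: 7 × 0.633 = 4.431
  c=8: 8 × 0.592 = 4.736
  c=9: 9 × 0.551 = 4.959
  c=10: 10 × 0.510 = 5.100
  c=11: 11 × 0.469 = 5.159
  c=12: 12 × 0.428 = 5.136
  c=13: 13 × 0.387 = 5.031
  c=14: 14 × 0.346 = 4.844
Maximum at c = 11 (5.159 surviving offspring).

11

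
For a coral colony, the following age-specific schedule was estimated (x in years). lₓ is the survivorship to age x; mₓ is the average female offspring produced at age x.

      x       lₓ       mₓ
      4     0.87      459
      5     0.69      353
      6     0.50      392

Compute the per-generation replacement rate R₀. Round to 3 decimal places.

R₀ = Σ lₓ mₓ:
  age 4: 0.87 × 459 = 399.3300
  age 5: 0.69 × 353 = 243.5700
  age 6: 0.50 × 392 = 196.0000
R₀ = 399.3300 + 243.5700 + 196.0000 = 838.9000

838.900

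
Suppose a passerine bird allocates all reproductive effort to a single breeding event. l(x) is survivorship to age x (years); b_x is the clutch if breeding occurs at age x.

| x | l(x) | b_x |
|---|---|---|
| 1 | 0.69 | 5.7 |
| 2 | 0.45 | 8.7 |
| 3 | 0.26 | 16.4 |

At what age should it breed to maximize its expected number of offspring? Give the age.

Expected offspring if breeding at age x = l(x) × b_x:
  age 1: 0.69 × 5.7 = 3.933
  age 2: 0.45 × 8.7 = 3.915
  age 3: 0.26 × 16.4 = 4.264
Maximum at age 3 (4.264).

3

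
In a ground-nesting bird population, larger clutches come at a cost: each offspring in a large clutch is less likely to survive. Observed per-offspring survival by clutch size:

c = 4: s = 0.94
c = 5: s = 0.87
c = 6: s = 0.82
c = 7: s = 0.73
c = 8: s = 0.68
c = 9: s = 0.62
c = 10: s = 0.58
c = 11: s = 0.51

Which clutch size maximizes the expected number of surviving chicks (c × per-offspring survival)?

Expected surviving chicks = c × s(c):
  c=4: 4 × 0.94 = 3.760
  c=5: 5 × 0.87 = 4.350
  c=6: 6 × 0.82 = 4.920
  c=7: 7 × 0.73 = 5.110
  c=8: 8 × 0.68 = 5.440
  c=9: 9 × 0.62 = 5.580
  c=10: 10 × 0.58 = 5.800
  c=11: 11 × 0.51 = 5.610
Maximum at c = 10 (5.800 surviving chicks).

10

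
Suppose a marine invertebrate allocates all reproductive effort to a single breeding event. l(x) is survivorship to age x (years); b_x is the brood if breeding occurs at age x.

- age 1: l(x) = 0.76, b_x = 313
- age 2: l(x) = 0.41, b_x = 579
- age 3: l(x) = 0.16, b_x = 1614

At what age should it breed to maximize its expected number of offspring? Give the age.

Expected offspring if breeding at age x = l(x) × b_x:
  age 1: 0.76 × 313 = 237.880
  age 2: 0.41 × 579 = 237.390
  age 3: 0.16 × 1614 = 258.240
Maximum at age 3 (258.240).

3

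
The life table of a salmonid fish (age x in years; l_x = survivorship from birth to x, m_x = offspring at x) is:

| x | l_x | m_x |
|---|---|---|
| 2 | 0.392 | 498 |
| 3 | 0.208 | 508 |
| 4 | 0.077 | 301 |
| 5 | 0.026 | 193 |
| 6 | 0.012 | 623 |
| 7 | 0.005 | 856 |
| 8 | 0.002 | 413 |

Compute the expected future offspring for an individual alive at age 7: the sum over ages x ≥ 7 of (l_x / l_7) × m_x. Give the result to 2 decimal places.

1021.20

l_7 = 0.005. Conditional survival from age 7 to x is l_x / l_7.
  x=7: (0.005/0.005) × 856 = 856.0000
  x=8: (0.002/0.005) × 413 = 165.2000
Sum = 856.0000 + 165.2000 = 1021.2000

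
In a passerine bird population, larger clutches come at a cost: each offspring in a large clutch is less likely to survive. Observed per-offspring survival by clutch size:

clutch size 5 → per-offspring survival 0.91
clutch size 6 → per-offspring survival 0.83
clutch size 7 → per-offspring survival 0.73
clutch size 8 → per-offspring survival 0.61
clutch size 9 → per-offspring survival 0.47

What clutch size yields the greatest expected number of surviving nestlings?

Expected surviving nestlings = c × s(c):
  c=5: 5 × 0.91 = 4.550
  c=6: 6 × 0.83 = 4.980
  c=7: 7 × 0.73 = 5.110
  c=8: 8 × 0.61 = 4.880
  c=9: 9 × 0.47 = 4.230
Maximum at c = 7 (5.110 surviving nestlings).

7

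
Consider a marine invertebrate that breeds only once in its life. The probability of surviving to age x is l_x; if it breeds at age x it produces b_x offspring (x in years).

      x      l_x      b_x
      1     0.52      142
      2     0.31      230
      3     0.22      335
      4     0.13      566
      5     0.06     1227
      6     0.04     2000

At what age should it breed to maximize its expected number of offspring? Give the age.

Expected offspring if breeding at age x = l_x × b_x:
  age 1: 0.52 × 142 = 73.840
  age 2: 0.31 × 230 = 71.300
  age 3: 0.22 × 335 = 73.700
  age 4: 0.13 × 566 = 73.580
  age 5: 0.06 × 1227 = 73.620
  age 6: 0.04 × 2000 = 80.000
Maximum at age 6 (80.000).

6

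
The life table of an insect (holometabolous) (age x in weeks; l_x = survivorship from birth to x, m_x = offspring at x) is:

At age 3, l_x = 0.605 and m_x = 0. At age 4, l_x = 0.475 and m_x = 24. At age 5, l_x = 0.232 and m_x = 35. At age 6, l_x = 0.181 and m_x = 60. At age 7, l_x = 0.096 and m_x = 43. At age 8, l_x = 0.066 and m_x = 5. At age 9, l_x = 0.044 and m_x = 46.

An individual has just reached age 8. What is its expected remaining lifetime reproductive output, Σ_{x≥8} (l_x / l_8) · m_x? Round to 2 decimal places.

l_8 = 0.066. Conditional survival from age 8 to x is l_x / l_8.
  x=8: (0.066/0.066) × 5 = 5.0000
  x=9: (0.044/0.066) × 46 = 30.6667
Sum = 5.0000 + 30.6667 = 35.6667

35.67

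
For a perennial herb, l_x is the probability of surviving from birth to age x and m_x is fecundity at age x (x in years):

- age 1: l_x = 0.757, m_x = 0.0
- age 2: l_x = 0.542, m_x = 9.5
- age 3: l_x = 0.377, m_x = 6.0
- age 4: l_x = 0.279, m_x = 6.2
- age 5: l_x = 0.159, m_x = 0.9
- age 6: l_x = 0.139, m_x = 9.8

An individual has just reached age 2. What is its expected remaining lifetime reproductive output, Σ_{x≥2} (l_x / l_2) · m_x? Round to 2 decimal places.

19.64

l_2 = 0.542. Conditional survival from age 2 to x is l_x / l_2.
  x=2: (0.542/0.542) × 9.5 = 9.5000
  x=3: (0.377/0.542) × 6.0 = 4.1734
  x=4: (0.279/0.542) × 6.2 = 3.1915
  x=5: (0.159/0.542) × 0.9 = 0.2640
  x=6: (0.139/0.542) × 9.8 = 2.5133
Sum = 9.5000 + 4.1734 + 3.1915 + 0.2640 + 2.5133 = 19.6423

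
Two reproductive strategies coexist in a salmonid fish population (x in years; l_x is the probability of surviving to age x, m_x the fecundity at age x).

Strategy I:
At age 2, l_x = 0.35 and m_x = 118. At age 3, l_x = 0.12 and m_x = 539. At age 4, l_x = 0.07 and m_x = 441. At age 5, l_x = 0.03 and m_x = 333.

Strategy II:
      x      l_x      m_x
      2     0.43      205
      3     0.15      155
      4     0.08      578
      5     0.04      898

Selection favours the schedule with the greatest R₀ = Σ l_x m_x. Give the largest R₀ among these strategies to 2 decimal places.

Strategy I: R₀ = 0.35×118 + 0.12×539 + 0.07×441 + 0.03×333 = 146.8400
Strategy II: R₀ = 0.43×205 + 0.15×155 + 0.08×578 + 0.04×898 = 193.5600
Highest R₀: strategy II with 193.5600.

193.56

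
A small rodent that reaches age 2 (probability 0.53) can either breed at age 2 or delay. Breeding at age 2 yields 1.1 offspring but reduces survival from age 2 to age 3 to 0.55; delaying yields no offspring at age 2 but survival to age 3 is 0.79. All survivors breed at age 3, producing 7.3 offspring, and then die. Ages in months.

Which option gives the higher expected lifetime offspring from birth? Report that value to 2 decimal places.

3.06

breed at age 2: R₀ = 0.53 × (1.1 + 0.55 × 7.3) = 0.53 × 5.1150 = 2.7110
delay to age 3: R₀ = 0.53 × (0.79 × 7.3) = 0.53 × 5.7670 = 3.0565
Higher: delay to age 3 (3.0565).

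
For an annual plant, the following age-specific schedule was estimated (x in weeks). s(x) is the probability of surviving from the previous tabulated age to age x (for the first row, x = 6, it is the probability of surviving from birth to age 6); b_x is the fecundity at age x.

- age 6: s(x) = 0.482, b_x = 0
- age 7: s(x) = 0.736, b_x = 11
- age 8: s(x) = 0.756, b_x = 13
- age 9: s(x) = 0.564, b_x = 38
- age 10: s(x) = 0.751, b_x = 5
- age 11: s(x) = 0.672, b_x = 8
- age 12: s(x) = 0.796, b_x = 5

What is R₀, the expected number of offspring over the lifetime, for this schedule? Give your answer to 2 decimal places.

Survivorship from birth: l_x = s_6·s_7·…·s_x.
  l_6 = 0.48200
  l_7 = 0.35475
  l_8 = 0.26819
  l_9 = 0.15126
  l_10 = 0.11360
  l_11 = 0.07634
  l_12 = 0.06076
R₀ = Σ l_x b_x:
  age 6: 0.48200 × 0 = 0.0000
  age 7: 0.35475 × 11 = 3.9022
  age 8: 0.26819 × 13 = 3.4865
  age 9: 0.15126 × 38 = 5.7479
  age 10: 0.11360 × 5 = 0.5680
  age 11: 0.07634 × 8 = 0.6107
  age 12: 0.06076 × 5 = 0.3038
R₀ = 0.0000 + 3.9022 + 3.4865 + 5.7479 + 0.5680 + 0.6107 + 0.3038 = 14.6191

14.62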